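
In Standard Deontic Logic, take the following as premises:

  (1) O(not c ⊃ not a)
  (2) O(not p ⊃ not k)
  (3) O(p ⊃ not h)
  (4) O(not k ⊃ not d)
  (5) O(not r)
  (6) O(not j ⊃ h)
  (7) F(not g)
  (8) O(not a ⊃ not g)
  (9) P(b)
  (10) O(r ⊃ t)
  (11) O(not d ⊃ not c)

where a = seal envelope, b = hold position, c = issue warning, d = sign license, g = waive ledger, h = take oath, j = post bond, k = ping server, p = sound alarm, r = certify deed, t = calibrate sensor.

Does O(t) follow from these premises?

Premise 10 is O(r ⊃ t), but O(r) is not derivable from the premises, so it does not yield O(t).
No other premise forces O(t). An ideal world satisfying every premise can still have t false, so O(t) is not derivable.

No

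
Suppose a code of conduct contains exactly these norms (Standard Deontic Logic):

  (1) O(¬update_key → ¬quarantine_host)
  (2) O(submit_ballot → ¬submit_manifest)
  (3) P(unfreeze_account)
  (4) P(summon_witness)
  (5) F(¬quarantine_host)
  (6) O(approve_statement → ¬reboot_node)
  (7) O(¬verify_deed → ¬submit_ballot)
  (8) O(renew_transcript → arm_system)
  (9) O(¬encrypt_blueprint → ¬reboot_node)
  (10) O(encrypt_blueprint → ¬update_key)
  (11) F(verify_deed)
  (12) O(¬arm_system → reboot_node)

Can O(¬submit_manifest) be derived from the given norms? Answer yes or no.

Premise 2 is O(submit_ballot → ¬submit_manifest), but O(submit_ballot) is not derivable from the premises, so it does not yield O(¬submit_manifest).
No other premise forces O(¬submit_manifest). An ideal world satisfying every premise can still have ¬submit_manifest false, so O(¬submit_manifest) is not derivable.

No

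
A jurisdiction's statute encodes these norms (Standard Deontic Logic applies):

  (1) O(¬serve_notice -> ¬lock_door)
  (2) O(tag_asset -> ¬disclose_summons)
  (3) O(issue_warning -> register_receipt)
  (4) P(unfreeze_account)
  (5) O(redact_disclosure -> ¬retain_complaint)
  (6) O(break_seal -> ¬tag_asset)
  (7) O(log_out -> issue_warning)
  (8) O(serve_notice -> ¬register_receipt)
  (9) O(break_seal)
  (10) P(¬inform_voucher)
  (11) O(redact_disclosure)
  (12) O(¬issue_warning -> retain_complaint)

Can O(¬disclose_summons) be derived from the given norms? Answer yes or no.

No

Premise 2 is O(tag_asset -> ¬disclose_summons), but O(tag_asset) is not derivable from the premises, so it does not yield O(¬disclose_summons).
No other premise forces O(¬disclose_summons). An ideal world satisfying every premise can still have ¬disclose_summons false, so O(¬disclose_summons) is not derivable.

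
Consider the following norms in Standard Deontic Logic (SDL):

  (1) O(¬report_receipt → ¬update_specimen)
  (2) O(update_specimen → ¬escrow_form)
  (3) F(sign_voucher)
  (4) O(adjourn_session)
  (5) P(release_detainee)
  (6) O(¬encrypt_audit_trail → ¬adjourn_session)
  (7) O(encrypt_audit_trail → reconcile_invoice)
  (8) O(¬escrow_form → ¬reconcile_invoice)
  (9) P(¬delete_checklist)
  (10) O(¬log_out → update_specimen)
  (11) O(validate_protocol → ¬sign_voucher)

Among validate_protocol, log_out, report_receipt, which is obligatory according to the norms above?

From premise 4 we have O(adjourn_session).
The contrapositive of premise 6 (O(¬encrypt_audit_trail → ¬adjourn_session)) is O(adjourn_session → encrypt_audit_trail), and O(adjourn_session) is already established, so O(encrypt_audit_trail).
From O(encrypt_audit_trail) and premise 7, O(encrypt_audit_trail → reconcile_invoice), we obtain O(reconcile_invoice).
Premise 8 is O(¬escrow_form → ¬reconcile_invoice); contrapositively O(reconcile_invoice → escrow_form). Since O(reconcile_invoice) holds, K gives O(escrow_form).
The contrapositive of premise 2 (O(update_specimen → ¬escrow_form)) is O(escrow_form → ¬update_specimen), and O(escrow_form) is already established, so O(¬update_specimen).
The contrapositive of premise 10 (O(¬log_out → update_specimen)) is O(¬update_specimen → log_out), and O(¬update_specimen) is already established, so O(log_out).
So O(log_out) holds — log_out is obligatory. None of the other listed options is made obligatory by any chain of premises.

log_out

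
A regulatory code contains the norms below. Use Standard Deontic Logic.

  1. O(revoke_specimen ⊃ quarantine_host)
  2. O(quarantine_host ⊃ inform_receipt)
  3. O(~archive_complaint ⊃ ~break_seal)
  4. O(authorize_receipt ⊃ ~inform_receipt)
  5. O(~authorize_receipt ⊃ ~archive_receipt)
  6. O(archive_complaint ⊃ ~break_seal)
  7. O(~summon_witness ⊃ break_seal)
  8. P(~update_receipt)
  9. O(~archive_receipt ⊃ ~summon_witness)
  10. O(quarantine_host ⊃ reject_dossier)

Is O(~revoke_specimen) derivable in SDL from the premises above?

Yes

Premises 3 and 6 are O(~archive_complaint ⊃ ~break_seal) and O(archive_complaint ⊃ ~break_seal); every ideal world satisfies ~archive_complaint or archive_complaint, so in either case ~break_seal holds — hence O(~break_seal).
Premise 7 is O(~summon_witness ⊃ break_seal); contrapositively O(~break_seal ⊃ summon_witness). Since O(~break_seal) holds, K gives O(summon_witness).
The contrapositive of premise 9 (O(~archive_receipt ⊃ ~summon_witness)) is O(summon_witness ⊃ archive_receipt), and O(summon_witness) is already established, so O(archive_receipt).
The contrapositive of premise 5 (O(~authorize_receipt ⊃ ~archive_receipt)) is O(archive_receipt ⊃ authorize_receipt), and O(archive_receipt) is already established, so O(authorize_receipt).
With premise 4, O(authorize_receipt ⊃ ~inform_receipt), the K-axiom yields O(~inform_receipt).
Premise 2, O(quarantine_host ⊃ inform_receipt), contraposes to O(~inform_receipt ⊃ ~quarantine_host); with O(~inform_receipt) we get O(~quarantine_host).
The contrapositive of premise 1 (O(revoke_specimen ⊃ quarantine_host)) is O(~quarantine_host ⊃ ~revoke_specimen), and O(~quarantine_host) is already established, so O(~revoke_specimen).
Premises 8, 10 do not contribute to this derivation.
So O(~revoke_specimen) follows.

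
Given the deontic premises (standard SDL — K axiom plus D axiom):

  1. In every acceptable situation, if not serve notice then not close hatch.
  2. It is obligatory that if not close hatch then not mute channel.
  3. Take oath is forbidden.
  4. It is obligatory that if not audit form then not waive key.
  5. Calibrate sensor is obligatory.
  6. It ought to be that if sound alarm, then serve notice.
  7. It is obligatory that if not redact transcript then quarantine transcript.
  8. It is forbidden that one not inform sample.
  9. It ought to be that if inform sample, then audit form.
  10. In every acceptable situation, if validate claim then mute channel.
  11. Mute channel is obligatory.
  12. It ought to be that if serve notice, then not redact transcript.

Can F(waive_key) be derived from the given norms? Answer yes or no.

Premise 4 is O(¬audit_form → ¬waive_key), but O(¬audit_form) is not derivable from the premises, so it does not yield O(¬waive_key).
No other premise forces O(¬waive_key). An ideal world satisfying every premise can still have waive_key true, so F(waive_key) is not derivable.

No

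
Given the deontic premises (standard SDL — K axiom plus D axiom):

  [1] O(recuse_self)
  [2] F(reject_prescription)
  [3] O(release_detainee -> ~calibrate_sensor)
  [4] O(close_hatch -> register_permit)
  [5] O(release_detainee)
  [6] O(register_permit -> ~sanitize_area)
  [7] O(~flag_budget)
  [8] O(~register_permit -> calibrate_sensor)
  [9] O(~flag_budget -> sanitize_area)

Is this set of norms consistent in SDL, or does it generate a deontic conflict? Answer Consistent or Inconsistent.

From premise 5 we have O(release_detainee).
From O(release_detainee) and premise 3, O(release_detainee -> ~calibrate_sensor), we obtain O(~calibrate_sensor).
Premise 8, O(~register_permit -> calibrate_sensor), contraposes to O(~calibrate_sensor -> register_permit); with O(~calibrate_sensor) we get O(register_permit).
From O(register_permit) and premise 6, O(register_permit -> ~sanitize_area), we obtain O(~sanitize_area).
Premise 9, O(~flag_budget -> sanitize_area), contraposes to O(~sanitize_area -> flag_budget); with O(~sanitize_area) we get O(flag_budget).
Yet premise 7 states O(~flag_budget).
We now have both O(flag_budget) and O(~flag_budget) — flag_budget is simultaneously obligatory and forbidden, violating the D-axiom.

Inconsistent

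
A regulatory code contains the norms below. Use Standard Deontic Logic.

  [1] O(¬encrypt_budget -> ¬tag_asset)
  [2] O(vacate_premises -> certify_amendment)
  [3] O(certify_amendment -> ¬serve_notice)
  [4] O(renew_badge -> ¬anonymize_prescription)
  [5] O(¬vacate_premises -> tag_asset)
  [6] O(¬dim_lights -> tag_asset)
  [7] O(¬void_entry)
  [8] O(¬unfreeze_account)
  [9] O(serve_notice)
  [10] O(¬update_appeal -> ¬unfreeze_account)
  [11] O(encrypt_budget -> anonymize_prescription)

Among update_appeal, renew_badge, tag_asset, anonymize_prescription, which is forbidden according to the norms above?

renew_badge

Premise 9 gives O(serve_notice).
Premise 3 is O(certify_amendment -> ¬serve_notice); contrapositively O(serve_notice -> ¬certify_amendment). Since O(serve_notice) holds, K gives O(¬certify_amendment).
Premise 2, O(vacate_premises -> certify_amendment), contraposes to O(¬certify_amendment -> ¬vacate_premises); with O(¬certify_amendment) we get O(¬vacate_premises).
From O(¬vacate_premises) and premise 5, O(¬vacate_premises -> tag_asset), we obtain O(tag_asset).
The contrapositive of premise 1 (O(¬encrypt_budget -> ¬tag_asset)) is O(tag_asset -> encrypt_budget), and O(tag_asset) is already established, so O(encrypt_budget).
Applying K to premise 11 (O(encrypt_budget -> anonymize_prescription)) and O(encrypt_budget) yields O(anonymize_prescription).
Premise 4, O(renew_badge -> ¬anonymize_prescription), contraposes to O(anonymize_prescription -> ¬renew_badge); with O(anonymize_prescription) we get O(¬renew_badge).
So O(¬renew_badge) holds, i.e. renew_badge is forbidden. None of the other listed options is forbidden under the premises.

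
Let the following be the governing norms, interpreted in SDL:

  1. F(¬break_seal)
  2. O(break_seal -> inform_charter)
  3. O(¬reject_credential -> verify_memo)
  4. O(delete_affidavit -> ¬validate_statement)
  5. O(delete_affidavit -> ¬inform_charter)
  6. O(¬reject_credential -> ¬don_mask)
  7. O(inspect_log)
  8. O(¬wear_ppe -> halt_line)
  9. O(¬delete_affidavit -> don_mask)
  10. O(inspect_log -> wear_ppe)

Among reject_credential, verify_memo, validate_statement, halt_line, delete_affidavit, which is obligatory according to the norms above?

reject_credential

F(¬break_seal) at premise 1 means O(break_seal).
Applying K to premise 2 (O(break_seal -> inform_charter)) and O(break_seal) yields O(inform_charter).
Premise 5 is O(delete_affidavit -> ¬inform_charter); contrapositively O(inform_charter -> ¬delete_affidavit). Since O(inform_charter) holds, K gives O(¬delete_affidavit).
From O(¬delete_affidavit) and premise 9, O(¬delete_affidavit -> don_mask), we obtain O(don_mask).
Premise 6, O(¬reject_credential -> ¬don_mask), contraposes to O(don_mask -> reject_credential); with O(don_mask) we get O(reject_credential).
So O(reject_credential) holds — reject_credential is obligatory. None of the other listed options is made obligatory by any chain of premises.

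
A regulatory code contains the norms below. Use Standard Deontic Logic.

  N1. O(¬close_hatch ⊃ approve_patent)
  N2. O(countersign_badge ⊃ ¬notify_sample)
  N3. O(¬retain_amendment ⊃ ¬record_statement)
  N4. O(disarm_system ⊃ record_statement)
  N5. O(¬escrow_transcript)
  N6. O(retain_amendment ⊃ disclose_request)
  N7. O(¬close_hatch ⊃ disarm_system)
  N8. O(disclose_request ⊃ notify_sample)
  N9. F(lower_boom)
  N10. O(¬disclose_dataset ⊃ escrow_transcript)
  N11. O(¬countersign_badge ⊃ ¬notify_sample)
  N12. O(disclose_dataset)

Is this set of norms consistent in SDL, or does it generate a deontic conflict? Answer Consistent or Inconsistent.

Consistent

Premise 10 is O(¬disclose_dataset ⊃ escrow_transcript), but O(¬disclose_dataset) is not derivable from the premises, so it does not yield O(escrow_transcript).
So O(escrow_transcript) is not derivable, and the apparent clash with O(¬escrow_transcript) does not arise.
A world satisfying every obligation exists (e.g. approve_patent=false, close_hatch=true, countersign_badge=false, disarm_system=false, disclose_dataset=true, disclose_request=false, escrow_transcript=false, lower_boom=false, notify_sample=false, record_statement=false, retain_amendment=false); no atom is both obligatory and forbidden, so the set is consistent.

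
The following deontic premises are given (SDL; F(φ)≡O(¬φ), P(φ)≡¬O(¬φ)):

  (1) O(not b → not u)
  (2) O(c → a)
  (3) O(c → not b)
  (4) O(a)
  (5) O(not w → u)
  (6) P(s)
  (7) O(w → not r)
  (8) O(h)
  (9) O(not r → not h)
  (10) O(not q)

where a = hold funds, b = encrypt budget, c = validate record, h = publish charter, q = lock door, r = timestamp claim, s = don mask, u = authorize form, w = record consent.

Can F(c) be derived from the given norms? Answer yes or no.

Yes

Premise 8 gives O(h).
The contrapositive of premise 9 (O(not r → not h)) is O(h → r), and O(h) is already established, so O(r).
Premise 7, O(w → not r), contraposes to O(r → not w); with O(r) we get O(not w).
From O(not w) and premise 5, O(not w → u), we obtain O(u).
Premise 1 is O(not b → not u); contrapositively O(u → b). Since O(u) holds, K gives O(b).
The contrapositive of premise 3 (O(c → not b)) is O(b → not c), and O(b) is already established, so O(not c).
Premises 2, 4, 6, 10 do not contribute to this derivation.
So O(not c) holds, i.e. F(c). The claim follows.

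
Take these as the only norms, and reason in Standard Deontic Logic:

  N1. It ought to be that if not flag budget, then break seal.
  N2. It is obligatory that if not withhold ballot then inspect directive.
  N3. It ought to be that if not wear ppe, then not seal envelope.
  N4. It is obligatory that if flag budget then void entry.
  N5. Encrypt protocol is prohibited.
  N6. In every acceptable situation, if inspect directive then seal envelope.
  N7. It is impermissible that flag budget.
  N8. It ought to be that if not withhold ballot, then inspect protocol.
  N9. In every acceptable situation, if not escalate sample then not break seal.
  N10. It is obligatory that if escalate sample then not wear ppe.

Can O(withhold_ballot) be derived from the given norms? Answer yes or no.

Yes

Premise 7 is F(flag_budget), i.e. O(¬flag_budget).
Applying K to premise 1 (O(¬flag_budget → break_seal)) and O(¬flag_budget) yields O(break_seal).
Premise 9, O(¬escalate_sample → ¬break_seal), contraposes to O(break_seal → escalate_sample); with O(break_seal) we get O(escalate_sample).
With premise 10, O(escalate_sample → ¬wear_ppe), the K-axiom yields O(¬wear_ppe).
From O(¬wear_ppe) and premise 3, O(¬wear_ppe → ¬seal_envelope), we obtain O(¬seal_envelope).
The contrapositive of premise 6 (O(inspect_directive → seal_envelope)) is O(¬seal_envelope → ¬inspect_directive), and O(¬seal_envelope) is already established, so O(¬inspect_directive).
Premise 2 is O(¬withhold_ballot → inspect_directive); contrapositively O(¬inspect_directive → withhold_ballot). Since O(¬inspect_directive) holds, K gives O(withhold_ballot).
Premises 4, 5, 8 do not contribute to this derivation.
So O(withhold_ballot) follows.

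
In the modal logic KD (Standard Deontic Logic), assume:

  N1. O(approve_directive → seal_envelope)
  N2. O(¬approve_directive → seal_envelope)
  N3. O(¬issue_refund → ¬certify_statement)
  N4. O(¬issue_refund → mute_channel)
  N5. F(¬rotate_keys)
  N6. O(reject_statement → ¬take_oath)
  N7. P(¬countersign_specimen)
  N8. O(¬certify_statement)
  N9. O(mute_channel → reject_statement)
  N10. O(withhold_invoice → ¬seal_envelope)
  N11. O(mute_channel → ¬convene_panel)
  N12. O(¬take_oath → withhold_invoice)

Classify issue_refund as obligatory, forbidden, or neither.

Obligatory

Premises 1 and 2 are O(approve_directive → seal_envelope) and O(¬approve_directive → seal_envelope); every ideal world satisfies approve_directive or ¬approve_directive, so in either case seal_envelope holds — hence O(seal_envelope).
Premise 10, O(withhold_invoice → ¬seal_envelope), contraposes to O(seal_envelope → ¬withhold_invoice); with O(seal_envelope) we get O(¬withhold_invoice).
Premise 12 is O(¬take_oath → withhold_invoice); contrapositively O(¬withhold_invoice → take_oath). Since O(¬withhold_invoice) holds, K gives O(take_oath).
Premise 6 is O(reject_statement → ¬take_oath); contrapositively O(take_oath → ¬reject_statement). Since O(take_oath) holds, K gives O(¬reject_statement).
Premise 9, O(mute_channel → reject_statement), contraposes to O(¬reject_statement → ¬mute_channel); with O(¬reject_statement) we get O(¬mute_channel).
Premise 4 is O(¬issue_refund → mute_channel); contrapositively O(¬mute_channel → issue_refund). Since O(¬mute_channel) holds, K gives O(issue_refund).
Premises 3, 5, 7, 8, 11 do not contribute to this derivation.
Hence issue_refund is obligatory.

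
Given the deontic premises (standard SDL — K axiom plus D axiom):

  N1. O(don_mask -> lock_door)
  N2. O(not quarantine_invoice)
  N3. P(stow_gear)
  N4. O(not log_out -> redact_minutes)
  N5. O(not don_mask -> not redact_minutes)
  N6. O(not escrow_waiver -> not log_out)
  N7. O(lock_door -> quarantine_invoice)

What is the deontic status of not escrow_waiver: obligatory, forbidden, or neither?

Forbidden

Premise 2 gives O(not quarantine_invoice).
The contrapositive of premise 7 (O(lock_door -> quarantine_invoice)) is O(not quarantine_invoice -> not lock_door), and O(not quarantine_invoice) is already established, so O(not lock_door).
Premise 1, O(don_mask -> lock_door), contraposes to O(not lock_door -> not don_mask); with O(not lock_door) we get O(not don_mask).
From O(not don_mask) and premise 5, O(not don_mask -> not redact_minutes), we obtain O(not redact_minutes).
The contrapositive of premise 4 (O(not log_out -> redact_minutes)) is O(not redact_minutes -> log_out), and O(not redact_minutes) is already established, so O(log_out).
Premise 6, O(not escrow_waiver -> not log_out), contraposes to O(log_out -> escrow_waiver); with O(log_out) we get O(escrow_waiver).
Premise 3 does not contribute to this derivation.
Thus O(escrow_waiver), which is F(not escrow_waiver): not escrow_waiver is forbidden.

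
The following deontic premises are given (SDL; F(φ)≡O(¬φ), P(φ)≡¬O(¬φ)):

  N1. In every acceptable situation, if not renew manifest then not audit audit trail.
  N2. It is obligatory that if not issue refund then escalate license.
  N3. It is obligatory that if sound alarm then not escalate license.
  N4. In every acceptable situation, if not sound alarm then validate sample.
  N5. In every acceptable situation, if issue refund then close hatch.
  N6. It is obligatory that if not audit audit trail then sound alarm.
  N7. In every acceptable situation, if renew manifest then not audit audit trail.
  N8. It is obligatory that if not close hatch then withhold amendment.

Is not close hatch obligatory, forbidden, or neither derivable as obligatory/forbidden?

Forbidden

Premises 1 and 7 are O(¬renew_manifest → ¬audit_audit_trail) and O(renew_manifest → ¬audit_audit_trail); every ideal world satisfies ¬renew_manifest or renew_manifest, so in either case ¬audit_audit_trail holds — hence O(¬audit_audit_trail).
Premise 6 is O(¬audit_audit_trail → sound_alarm); since O(¬audit_audit_trail), deontic closure gives O(sound_alarm).
From O(sound_alarm) and premise 3, O(sound_alarm → ¬escalate_license), we obtain O(¬escalate_license).
The contrapositive of premise 2 (O(¬issue_refund → escalate_license)) is O(¬escalate_license → issue_refund), and O(¬escalate_license) is already established, so O(issue_refund).
With premise 5, O(issue_refund → close_hatch), the K-axiom yields O(close_hatch).
Premises 4, 8 do not contribute to this derivation.
Thus O(close_hatch), which is F(¬close_hatch): ¬close_hatch is forbidden.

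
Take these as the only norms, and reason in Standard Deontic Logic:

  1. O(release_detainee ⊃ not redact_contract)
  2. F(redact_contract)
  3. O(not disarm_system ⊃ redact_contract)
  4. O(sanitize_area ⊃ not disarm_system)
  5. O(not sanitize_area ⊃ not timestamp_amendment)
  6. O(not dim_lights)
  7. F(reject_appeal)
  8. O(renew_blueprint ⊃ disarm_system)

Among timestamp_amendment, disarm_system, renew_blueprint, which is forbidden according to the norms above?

Premise 2, F(redact_contract), is equivalent to O(not redact_contract).
Premise 3 is O(not disarm_system ⊃ redact_contract); contrapositively O(not redact_contract ⊃ disarm_system). Since O(not redact_contract) holds, K gives O(disarm_system).
The contrapositive of premise 4 (O(sanitize_area ⊃ not disarm_system)) is O(disarm_system ⊃ not sanitize_area), and O(disarm_system) is already established, so O(not sanitize_area).
From O(not sanitize_area) and premise 5, O(not sanitize_area ⊃ not timestamp_amendment), we obtain O(not timestamp_amendment).
So O(not timestamp_amendment) holds, i.e. timestamp_amendment is forbidden. None of the other listed options is forbidden under the premises.

timestamp_amendment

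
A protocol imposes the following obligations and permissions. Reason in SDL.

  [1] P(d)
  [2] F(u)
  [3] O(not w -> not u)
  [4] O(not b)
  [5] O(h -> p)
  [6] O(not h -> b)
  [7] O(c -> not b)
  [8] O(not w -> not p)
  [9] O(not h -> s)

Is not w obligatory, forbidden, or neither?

From premise 4 we have O(not b).
The contrapositive of premise 6 (O(not h -> b)) is O(not b -> h), and O(not b) is already established, so O(h).
Applying K to premise 5 (O(h -> p)) and O(h) yields O(p).
Premise 8, O(not w -> not p), contraposes to O(p -> w); with O(p) we get O(w).
Premises 1, 2, 3, 7, 9 do not contribute to this derivation.
Thus O(w), which is F(not w): not w is forbidden.

Forbidden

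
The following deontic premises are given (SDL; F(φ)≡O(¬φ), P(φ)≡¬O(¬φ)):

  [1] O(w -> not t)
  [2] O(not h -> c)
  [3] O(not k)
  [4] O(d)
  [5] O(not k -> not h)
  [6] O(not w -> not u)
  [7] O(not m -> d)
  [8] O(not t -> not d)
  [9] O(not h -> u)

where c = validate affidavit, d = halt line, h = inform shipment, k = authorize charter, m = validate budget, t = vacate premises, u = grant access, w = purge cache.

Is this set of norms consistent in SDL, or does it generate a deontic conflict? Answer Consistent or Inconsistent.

From premise 4 we have O(d).
The contrapositive of premise 8 (O(not t -> not d)) is O(d -> t), and O(d) is already established, so O(t).
The contrapositive of premise 1 (O(w -> not t)) is O(t -> not w), and O(t) is already established, so O(not w).
With premise 6, O(not w -> not u), the K-axiom yields O(not u).
The contrapositive of premise 9 (O(not h -> u)) is O(not u -> h), and O(not u) is already established, so O(h).
The contrapositive of premise 5 (O(not k -> not h)) is O(h -> k), and O(h) is already established, so O(k).
Yet premise 3 states O(not k).
We now have both O(k) and O(not k) — k is simultaneously obligatory and forbidden, violating the D-axiom.

Inconsistent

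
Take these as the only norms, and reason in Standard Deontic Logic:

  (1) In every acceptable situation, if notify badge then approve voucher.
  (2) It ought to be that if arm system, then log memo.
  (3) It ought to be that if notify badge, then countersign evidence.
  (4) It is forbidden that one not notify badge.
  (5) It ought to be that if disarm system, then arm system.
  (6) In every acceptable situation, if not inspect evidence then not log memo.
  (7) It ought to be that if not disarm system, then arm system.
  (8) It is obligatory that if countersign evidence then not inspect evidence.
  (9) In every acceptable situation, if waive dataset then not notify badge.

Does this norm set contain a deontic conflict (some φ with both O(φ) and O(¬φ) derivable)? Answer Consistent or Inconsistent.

Inconsistent

Premises 5 and 7 are O(disarm_system → arm_system) and O(¬disarm_system → arm_system); every ideal world satisfies disarm_system or ¬disarm_system, so in either case arm_system holds — hence O(arm_system).
Premise 2 is O(arm_system → log_memo); since O(arm_system), deontic closure gives O(log_memo).
The contrapositive of premise 6 (O(¬inspect_evidence → ¬log_memo)) is O(log_memo → inspect_evidence), and O(log_memo) is already established, so O(inspect_evidence).
Premise 8, O(countersign_evidence → ¬inspect_evidence), contraposes to O(inspect_evidence → ¬countersign_evidence); with O(inspect_evidence) we get O(¬countersign_evidence).
The contrapositive of premise 3 (O(notify_badge → countersign_evidence)) is O(¬countersign_evidence → ¬notify_badge), and O(¬countersign_evidence) is already established, so O(¬notify_badge).
But premise 4, F(¬notify_badge), means O(notify_badge).
We now have both O(¬notify_badge) and O(notify_badge) — notify_badge is simultaneously obligatory and forbidden, violating the D-axiom.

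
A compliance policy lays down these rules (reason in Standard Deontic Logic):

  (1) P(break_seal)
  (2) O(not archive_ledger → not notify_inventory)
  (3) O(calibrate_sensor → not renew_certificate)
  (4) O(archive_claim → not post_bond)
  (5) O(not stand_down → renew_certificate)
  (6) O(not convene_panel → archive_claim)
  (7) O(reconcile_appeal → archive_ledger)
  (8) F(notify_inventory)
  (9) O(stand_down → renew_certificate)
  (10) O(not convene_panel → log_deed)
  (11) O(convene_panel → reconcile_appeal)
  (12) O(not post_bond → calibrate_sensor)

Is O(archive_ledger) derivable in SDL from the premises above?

Premises 9 and 5 cover both cases: O(stand_down → renew_certificate) and O(not stand_down → renew_certificate). Since stand_down ∨ not stand_down is a tautology, O(renew_certificate) follows.
The contrapositive of premise 3 (O(calibrate_sensor → not renew_certificate)) is O(renew_certificate → not calibrate_sensor), and O(renew_certificate) is already established, so O(not calibrate_sensor).
Premise 12 is O(not post_bond → calibrate_sensor); contrapositively O(not calibrate_sensor → post_bond). Since O(not calibrate_sensor) holds, K gives O(post_bond).
The contrapositive of premise 4 (O(archive_claim → not post_bond)) is O(post_bond → not archive_claim), and O(post_bond) is already established, so O(not archive_claim).
The contrapositive of premise 6 (O(not convene_panel → archive_claim)) is O(not archive_claim → convene_panel), and O(not archive_claim) is already established, so O(convene_panel).
Premise 11 is O(convene_panel → reconcile_appeal); since O(convene_panel), deontic closure gives O(reconcile_appeal).
From O(reconcile_appeal) and premise 7, O(reconcile_appeal → archive_ledger), we obtain O(archive_ledger).
Premises 1, 2, 8, 10 do not contribute to this derivation.
So O(archive_ledger) follows.

Yes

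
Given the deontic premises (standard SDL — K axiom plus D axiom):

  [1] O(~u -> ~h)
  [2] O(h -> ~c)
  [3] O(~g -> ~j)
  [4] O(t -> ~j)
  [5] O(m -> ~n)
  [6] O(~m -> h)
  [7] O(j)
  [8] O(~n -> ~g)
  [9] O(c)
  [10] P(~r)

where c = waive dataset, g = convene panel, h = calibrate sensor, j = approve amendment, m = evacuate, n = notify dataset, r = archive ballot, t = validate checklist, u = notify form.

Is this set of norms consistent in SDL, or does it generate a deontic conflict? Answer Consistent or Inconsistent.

Inconsistent

From premise 9 we have O(c).
The contrapositive of premise 2 (O(h -> ~c)) is O(c -> ~h), and O(c) is already established, so O(~h).
The contrapositive of premise 6 (O(~m -> h)) is O(~h -> m), and O(~h) is already established, so O(m).
From O(m) and premise 5, O(m -> ~n), we obtain O(~n).
With premise 8, O(~n -> ~g), the K-axiom yields O(~g).
From O(~g) and premise 3, O(~g -> ~j), we obtain O(~j).
However, premise 7 gives O(j).
We now have both O(~j) and O(j) — j is simultaneously obligatory and forbidden, violating the D-axiom.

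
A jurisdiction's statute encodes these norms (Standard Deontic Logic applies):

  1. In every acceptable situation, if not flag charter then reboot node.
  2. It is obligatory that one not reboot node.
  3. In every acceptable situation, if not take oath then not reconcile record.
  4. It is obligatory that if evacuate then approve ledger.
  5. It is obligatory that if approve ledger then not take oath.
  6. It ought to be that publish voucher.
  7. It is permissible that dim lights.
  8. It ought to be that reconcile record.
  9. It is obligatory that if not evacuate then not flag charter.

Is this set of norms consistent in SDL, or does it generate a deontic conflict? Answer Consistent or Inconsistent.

Premise 2 states O(¬reboot_node) outright.
Premise 1 is O(¬flag_charter → reboot_node); contrapositively O(¬reboot_node → flag_charter). Since O(¬reboot_node) holds, K gives O(flag_charter).
Premise 9, O(¬evacuate → ¬flag_charter), contraposes to O(flag_charter → evacuate); with O(flag_charter) we get O(evacuate).
With premise 4, O(evacuate → approve_ledger), the K-axiom yields O(approve_ledger).
With premise 5, O(approve_ledger → ¬take_oath), the K-axiom yields O(¬take_oath).
With premise 3, O(¬take_oath → ¬reconcile_record), the K-axiom yields O(¬reconcile_record).
However, premise 8 gives O(reconcile_record).
We now have both O(¬reconcile_record) and O(reconcile_record) — reconcile_record is simultaneously obligatory and forbidden, violating the D-axiom.

Inconsistent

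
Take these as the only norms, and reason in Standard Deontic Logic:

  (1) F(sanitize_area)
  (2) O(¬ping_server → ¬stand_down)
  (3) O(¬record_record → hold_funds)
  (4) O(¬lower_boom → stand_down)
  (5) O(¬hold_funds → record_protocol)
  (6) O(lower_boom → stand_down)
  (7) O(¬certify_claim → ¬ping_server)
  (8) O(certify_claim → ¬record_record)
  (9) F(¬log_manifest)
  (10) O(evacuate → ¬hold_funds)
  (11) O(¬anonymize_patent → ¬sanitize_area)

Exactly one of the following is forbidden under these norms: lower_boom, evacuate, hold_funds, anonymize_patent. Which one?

evacuate

Premises 6 and 4 are O(lower_boom → stand_down) and O(¬lower_boom → stand_down); every ideal world satisfies lower_boom or ¬lower_boom, so in either case stand_down holds — hence O(stand_down).
Premise 2 is O(¬ping_server → ¬stand_down); contrapositively O(stand_down → ping_server). Since O(stand_down) holds, K gives O(ping_server).
Premise 7, O(¬certify_claim → ¬ping_server), contraposes to O(ping_server → certify_claim); with O(ping_server) we get O(certify_claim).
Applying K to premise 8 (O(certify_claim → ¬record_record)) and O(certify_claim) yields O(¬record_record).
Applying K to premise 3 (O(¬record_record → hold_funds)) and O(¬record_record) yields O(hold_funds).
Premise 10, O(evacuate → ¬hold_funds), contraposes to O(hold_funds → ¬evacuate); with O(hold_funds) we get O(¬evacuate).
So O(¬evacuate) holds, i.e. evacuate is forbidden. None of the other listed options is forbidden under the premises.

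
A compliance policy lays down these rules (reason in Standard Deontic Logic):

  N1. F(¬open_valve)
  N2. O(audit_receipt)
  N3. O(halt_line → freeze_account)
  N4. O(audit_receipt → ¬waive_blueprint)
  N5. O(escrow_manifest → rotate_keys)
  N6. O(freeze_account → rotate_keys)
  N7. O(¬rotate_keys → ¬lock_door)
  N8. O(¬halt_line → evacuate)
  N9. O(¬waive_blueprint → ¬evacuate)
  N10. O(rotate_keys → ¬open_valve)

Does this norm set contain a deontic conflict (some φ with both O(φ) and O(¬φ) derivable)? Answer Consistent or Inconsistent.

Inconsistent

From premise 2 we have O(audit_receipt).
Premise 4 is O(audit_receipt → ¬waive_blueprint); since O(audit_receipt), deontic closure gives O(¬waive_blueprint).
With premise 9, O(¬waive_blueprint → ¬evacuate), the K-axiom yields O(¬evacuate).
The contrapositive of premise 8 (O(¬halt_line → evacuate)) is O(¬evacuate → halt_line), and O(¬evacuate) is already established, so O(halt_line).
From O(halt_line) and premise 3, O(halt_line → freeze_account), we obtain O(freeze_account).
Applying K to premise 6 (O(freeze_account → rotate_keys)) and O(freeze_account) yields O(rotate_keys).
Premise 10 is O(rotate_keys → ¬open_valve); since O(rotate_keys), deontic closure gives O(¬open_valve).
Yet premise 1 is F(¬open_valve), i.e. O(open_valve).
We now have both O(¬open_valve) and O(open_valve) — open_valve is simultaneously obligatory and forbidden, violating the D-axiom.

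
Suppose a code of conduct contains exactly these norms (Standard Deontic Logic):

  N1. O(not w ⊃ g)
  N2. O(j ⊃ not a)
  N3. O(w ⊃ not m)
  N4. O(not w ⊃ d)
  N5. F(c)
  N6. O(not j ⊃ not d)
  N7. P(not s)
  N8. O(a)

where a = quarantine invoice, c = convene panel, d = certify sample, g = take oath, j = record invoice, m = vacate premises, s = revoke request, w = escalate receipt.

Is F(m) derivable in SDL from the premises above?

Yes

Premise 8 states O(a) outright.
Premise 2 is O(j ⊃ not a); contrapositively O(a ⊃ not j). Since O(a) holds, K gives O(not j).
Premise 6 is O(not j ⊃ not d); since O(not j), deontic closure gives O(not d).
Premise 4 is O(not w ⊃ d); contrapositively O(not d ⊃ w). Since O(not d) holds, K gives O(w).
From O(w) and premise 3, O(w ⊃ not m), we obtain O(not m).
Premises 1, 5, 7 do not contribute to this derivation.
So O(not m) holds, i.e. F(m). The claim follows.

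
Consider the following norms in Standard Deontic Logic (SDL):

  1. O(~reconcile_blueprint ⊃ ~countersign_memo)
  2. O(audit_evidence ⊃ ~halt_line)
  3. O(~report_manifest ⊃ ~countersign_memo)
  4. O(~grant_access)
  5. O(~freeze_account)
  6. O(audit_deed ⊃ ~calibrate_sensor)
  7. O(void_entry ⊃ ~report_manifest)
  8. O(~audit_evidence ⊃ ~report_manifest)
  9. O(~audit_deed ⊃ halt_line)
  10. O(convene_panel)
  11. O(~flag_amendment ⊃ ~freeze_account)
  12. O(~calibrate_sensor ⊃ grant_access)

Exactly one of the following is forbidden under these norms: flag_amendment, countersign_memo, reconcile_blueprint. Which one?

Premise 4 states O(~grant_access) outright.
The contrapositive of premise 12 (O(~calibrate_sensor ⊃ grant_access)) is O(~grant_access ⊃ calibrate_sensor), and O(~grant_access) is already established, so O(calibrate_sensor).
Premise 6, O(audit_deed ⊃ ~calibrate_sensor), contraposes to O(calibrate_sensor ⊃ ~audit_deed); with O(calibrate_sensor) we get O(~audit_deed).
Applying K to premise 9 (O(~audit_deed ⊃ halt_line)) and O(~audit_deed) yields O(halt_line).
Premise 2 is O(audit_evidence ⊃ ~halt_line); contrapositively O(halt_line ⊃ ~audit_evidence). Since O(halt_line) holds, K gives O(~audit_evidence).
Applying K to premise 8 (O(~audit_evidence ⊃ ~report_manifest)) and O(~audit_evidence) yields O(~report_manifest).
With premise 3, O(~report_manifest ⊃ ~countersign_memo), the K-axiom yields O(~countersign_memo).
So O(~countersign_memo) holds, i.e. countersign_memo is forbidden. None of the other listed options is forbidden under the premises.

countersign_memo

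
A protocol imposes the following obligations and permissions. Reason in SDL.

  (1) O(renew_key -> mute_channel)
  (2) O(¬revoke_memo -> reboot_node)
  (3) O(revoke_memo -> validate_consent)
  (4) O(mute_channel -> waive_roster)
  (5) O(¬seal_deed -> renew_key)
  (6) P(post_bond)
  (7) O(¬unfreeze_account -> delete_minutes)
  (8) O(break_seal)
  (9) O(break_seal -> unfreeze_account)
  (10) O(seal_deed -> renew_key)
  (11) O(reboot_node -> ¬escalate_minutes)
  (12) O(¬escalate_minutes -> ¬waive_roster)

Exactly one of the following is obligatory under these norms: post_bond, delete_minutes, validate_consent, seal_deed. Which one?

By case analysis on ¬seal_deed: premise 5 gives O(¬seal_deed -> renew_key) and premise 10 gives O(seal_deed -> renew_key), so O(renew_key) either way.
From O(renew_key) and premise 1, O(renew_key -> mute_channel), we obtain O(mute_channel).
With premise 4, O(mute_channel -> waive_roster), the K-axiom yields O(waive_roster).
Premise 12, O(¬escalate_minutes -> ¬waive_roster), contraposes to O(waive_roster -> escalate_minutes); with O(waive_roster) we get O(escalate_minutes).
The contrapositive of premise 11 (O(reboot_node -> ¬escalate_minutes)) is O(escalate_minutes -> ¬reboot_node), and O(escalate_minutes) is already established, so O(¬reboot_node).
Premise 2, O(¬revoke_memo -> reboot_node), contraposes to O(¬reboot_node -> revoke_memo); with O(¬reboot_node) we get O(revoke_memo).
Premise 3 is O(revoke_memo -> validate_consent); since O(revoke_memo), deontic closure gives O(validate_consent).
So O(validate_consent) holds — validate_consent is obligatory. None of the other listed options is made obligatory by any chain of premises.

validate_consent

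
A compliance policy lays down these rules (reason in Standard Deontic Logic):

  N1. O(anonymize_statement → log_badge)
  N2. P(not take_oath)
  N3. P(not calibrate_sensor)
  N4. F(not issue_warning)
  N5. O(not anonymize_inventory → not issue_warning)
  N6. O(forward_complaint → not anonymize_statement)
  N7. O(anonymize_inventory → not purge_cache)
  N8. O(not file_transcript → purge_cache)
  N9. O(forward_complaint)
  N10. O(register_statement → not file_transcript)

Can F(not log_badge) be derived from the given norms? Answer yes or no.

No

Premise 1 is O(anonymize_statement → log_badge), but O(anonymize_statement) is not derivable from the premises, so it does not yield O(log_badge).
No other premise forces O(log_badge). An ideal world satisfying every premise can still have not log_badge true, so F(not log_badge) is not derivable.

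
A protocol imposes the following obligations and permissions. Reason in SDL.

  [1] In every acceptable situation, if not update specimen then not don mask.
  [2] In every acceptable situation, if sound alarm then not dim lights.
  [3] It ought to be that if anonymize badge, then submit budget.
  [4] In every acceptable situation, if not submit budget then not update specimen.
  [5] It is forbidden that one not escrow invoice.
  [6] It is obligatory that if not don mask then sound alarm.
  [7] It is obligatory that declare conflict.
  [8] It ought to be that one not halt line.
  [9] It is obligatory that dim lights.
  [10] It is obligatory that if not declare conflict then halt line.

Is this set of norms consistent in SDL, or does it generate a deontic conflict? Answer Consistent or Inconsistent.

Consistent

Premise 10 is O(¬declare_conflict → halt_line), but O(¬declare_conflict) is not derivable from the premises, so it does not yield O(halt_line).
So O(halt_line) is not derivable, and the apparent clash with O(¬halt_line) does not arise.
A world satisfying every obligation exists (e.g. anonymize_badge=false, declare_conflict=true, dim_lights=true, don_mask=true, escrow_invoice=true, halt_line=false, sound_alarm=false, submit_budget=true, update_specimen=true); no atom is both obligatory and forbidden, so the set is consistent.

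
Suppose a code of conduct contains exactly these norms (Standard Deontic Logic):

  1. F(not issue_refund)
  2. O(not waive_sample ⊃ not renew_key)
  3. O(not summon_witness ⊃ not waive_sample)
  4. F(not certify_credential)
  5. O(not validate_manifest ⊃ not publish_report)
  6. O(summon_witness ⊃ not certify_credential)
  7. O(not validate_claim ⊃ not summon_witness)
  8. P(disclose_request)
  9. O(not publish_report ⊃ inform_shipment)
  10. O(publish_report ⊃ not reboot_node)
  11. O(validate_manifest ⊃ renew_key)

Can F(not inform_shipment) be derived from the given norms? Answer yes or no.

Premise 4, F(not certify_credential), is equivalent to O(certify_credential).
The contrapositive of premise 6 (O(summon_witness ⊃ not certify_credential)) is O(certify_credential ⊃ not summon_witness), and O(certify_credential) is already established, so O(not summon_witness).
Applying K to premise 3 (O(not summon_witness ⊃ not waive_sample)) and O(not summon_witness) yields O(not waive_sample).
With premise 2, O(not waive_sample ⊃ not renew_key), the K-axiom yields O(not renew_key).
Premise 11 is O(validate_manifest ⊃ renew_key); contrapositively O(not renew_key ⊃ not validate_manifest). Since O(not renew_key) holds, K gives O(not validate_manifest).
Applying K to premise 5 (O(not validate_manifest ⊃ not publish_report)) and O(not validate_manifest) yields O(not publish_report).
Applying K to premise 9 (O(not publish_report ⊃ inform_shipment)) and O(not publish_report) yields O(inform_shipment).
Premises 1, 7, 8, 10 do not contribute to this derivation.
So O(inform_shipment) holds, i.e. F(not inform_shipment). The claim follows.

Yes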